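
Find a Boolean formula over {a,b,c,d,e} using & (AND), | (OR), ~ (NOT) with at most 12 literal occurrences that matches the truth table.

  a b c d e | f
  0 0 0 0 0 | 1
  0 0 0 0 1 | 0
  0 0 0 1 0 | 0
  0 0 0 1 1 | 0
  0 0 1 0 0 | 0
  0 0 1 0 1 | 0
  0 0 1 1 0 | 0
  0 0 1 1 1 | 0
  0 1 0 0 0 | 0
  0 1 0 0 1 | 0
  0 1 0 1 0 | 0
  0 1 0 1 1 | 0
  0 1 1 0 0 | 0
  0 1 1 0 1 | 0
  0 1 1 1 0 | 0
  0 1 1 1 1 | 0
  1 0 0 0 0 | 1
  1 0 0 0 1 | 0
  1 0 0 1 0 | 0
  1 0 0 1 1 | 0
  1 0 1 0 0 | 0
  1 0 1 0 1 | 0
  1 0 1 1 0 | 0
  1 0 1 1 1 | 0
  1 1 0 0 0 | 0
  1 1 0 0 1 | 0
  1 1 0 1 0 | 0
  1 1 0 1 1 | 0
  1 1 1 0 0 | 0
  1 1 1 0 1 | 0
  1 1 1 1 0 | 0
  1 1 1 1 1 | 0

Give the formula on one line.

  ~d = 11001100110011001100110011001100
  ~e = 10101010101010101010101010101010
  (~d & ~e) = 10001000100010001000100010001000
  ~b = 11111111000000001111111100000000
  ((~d & ~e) & ~b) = 10001000000000001000100000000000
  ~c = 11110000111100001111000011110000
  (c & d) = 00000011000000110000001100000011
  (~c & e) = 01010000010100000101000001010000
  ((c & d) | (~c & e)) = 01010011010100110101001101010011
  (b & ((c & d) | (~c & e))) = 00000000010100110000000001010011
  (~c | (b & ((c & d) | (~c & e)))) = 11110000111100111111000011110011
  (((~d & ~e) & ~b) & (~c | (b & ((c & d) | (~c & e))))) = 10000000000000001000000000000000

(((~d & ~e) & ~b) & (~c | (b & ((c & d) | (~c & e)))))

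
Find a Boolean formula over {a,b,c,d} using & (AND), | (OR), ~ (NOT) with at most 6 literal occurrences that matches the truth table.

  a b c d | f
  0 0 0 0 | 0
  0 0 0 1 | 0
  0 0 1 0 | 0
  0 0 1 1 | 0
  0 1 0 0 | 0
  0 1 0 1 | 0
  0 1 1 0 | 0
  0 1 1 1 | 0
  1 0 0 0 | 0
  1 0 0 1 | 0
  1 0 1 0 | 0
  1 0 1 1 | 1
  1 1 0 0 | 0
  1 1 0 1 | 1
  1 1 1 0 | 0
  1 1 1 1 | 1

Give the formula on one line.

(((b | c) & a) & d)

  (b | c) = 0011111100111111
  ((b | c) & a) = 0000000000111111
  (((b | c) & a) & d) = 0000000000010101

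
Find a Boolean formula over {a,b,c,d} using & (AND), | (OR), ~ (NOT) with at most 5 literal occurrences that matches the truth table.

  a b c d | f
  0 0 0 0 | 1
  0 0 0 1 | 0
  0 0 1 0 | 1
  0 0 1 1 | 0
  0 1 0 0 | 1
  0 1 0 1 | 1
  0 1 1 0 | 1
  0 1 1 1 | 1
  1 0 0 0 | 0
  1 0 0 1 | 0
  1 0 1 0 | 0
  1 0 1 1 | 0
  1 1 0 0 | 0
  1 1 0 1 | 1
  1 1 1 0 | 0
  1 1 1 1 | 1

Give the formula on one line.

  (b & d) = 0000010100000101
  ~d = 1010101010101010
  ~a = 1111111100000000
  (~d & ~a) = 1010101000000000
  ((b & d) | (~d & ~a)) = 1010111100000101

((b & d) | (~d & ~a))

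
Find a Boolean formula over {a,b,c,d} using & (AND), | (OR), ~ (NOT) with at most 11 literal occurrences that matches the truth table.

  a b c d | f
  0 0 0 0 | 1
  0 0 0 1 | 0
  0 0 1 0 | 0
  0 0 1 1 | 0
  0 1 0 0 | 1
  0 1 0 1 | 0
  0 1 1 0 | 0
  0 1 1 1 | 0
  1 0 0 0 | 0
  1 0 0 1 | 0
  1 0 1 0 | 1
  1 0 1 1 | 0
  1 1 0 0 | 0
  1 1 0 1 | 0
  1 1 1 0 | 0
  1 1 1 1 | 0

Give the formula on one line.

  ~a = 1111111100000000
  ~d = 1010101010101010
  ~c = 1100110011001100
  (~d & ~c) = 1000100010001000
  (~a & (~d & ~c)) = 1000100000000000
  ~b = 1111000011110000
  (~b & a) = 0000000011110000
  ((~b & a) & ~d) = 0000000010100000
  (b | c) = 0011111100111111
  ((b | c) | d) = 0111111101111111
  (((~b & a) & ~d) & ((b | c) | d)) = 0000000000100000
  ((~a & (~d & ~c)) | (((~b & a) & ~d) & ((b | c) | d))) = 1000100000100000

((~a & (~d & ~c)) | (((~b & a) & ~d) & ((b | c) | d)))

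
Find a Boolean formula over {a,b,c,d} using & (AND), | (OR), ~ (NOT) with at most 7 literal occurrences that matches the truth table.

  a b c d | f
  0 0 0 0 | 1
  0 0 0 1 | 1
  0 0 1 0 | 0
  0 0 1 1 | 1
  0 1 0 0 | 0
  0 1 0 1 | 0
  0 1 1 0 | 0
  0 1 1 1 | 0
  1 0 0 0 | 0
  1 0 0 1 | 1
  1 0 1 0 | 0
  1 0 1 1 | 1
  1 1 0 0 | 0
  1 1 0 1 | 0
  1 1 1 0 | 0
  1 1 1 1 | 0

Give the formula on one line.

  ~b = 1111000011110000
  ~a = 1111111100000000
  (d | ~a) = 1111111101010101
  (b | (d | ~a)) = 1111111101011111
  (d & ~b) = 0101000001010000
  ~c = 1100110011001100
  ((d & ~b) | ~c) = 1101110011011100
  ((b | (d | ~a)) & ((d & ~b) | ~c)) = 1101110001011100
  (~b & ((b | (d | ~a)) & ((d & ~b) | ~c))) = 1101000001010000

(~b & ((b | (d | ~a)) & ((d & ~b) | ~c)))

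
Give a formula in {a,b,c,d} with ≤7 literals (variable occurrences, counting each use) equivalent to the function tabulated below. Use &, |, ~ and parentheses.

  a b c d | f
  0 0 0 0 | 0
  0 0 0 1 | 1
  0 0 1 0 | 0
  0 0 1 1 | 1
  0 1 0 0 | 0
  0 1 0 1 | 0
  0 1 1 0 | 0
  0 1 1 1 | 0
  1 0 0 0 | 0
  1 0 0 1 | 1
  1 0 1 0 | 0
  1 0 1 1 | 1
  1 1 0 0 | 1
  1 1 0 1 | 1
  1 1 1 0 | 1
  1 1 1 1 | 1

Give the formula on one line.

  ~b = 1111000011110000
  (~b | a) = 1111000011111111
  (b | d) = 0101111101011111
  ((~b | a) & (b | d)) = 0101000001011111

((~b | a) & (b | d))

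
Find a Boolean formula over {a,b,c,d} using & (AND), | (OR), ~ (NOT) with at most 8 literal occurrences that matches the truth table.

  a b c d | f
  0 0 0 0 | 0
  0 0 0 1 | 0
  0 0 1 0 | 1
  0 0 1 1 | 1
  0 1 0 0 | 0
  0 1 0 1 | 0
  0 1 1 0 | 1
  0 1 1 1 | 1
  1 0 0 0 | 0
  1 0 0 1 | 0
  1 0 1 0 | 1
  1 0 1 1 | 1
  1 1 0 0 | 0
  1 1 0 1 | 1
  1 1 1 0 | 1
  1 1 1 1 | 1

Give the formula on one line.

  (b & a) = 0000000000001111
  ~a = 1111111100000000
  (d | ~a) = 1111111101010101
  ((b & a) & (d | ~a)) = 0000000000000101
  (c | ((b & a) & (d | ~a))) = 0011001100110111

(c | ((b & a) & (d | ~a)))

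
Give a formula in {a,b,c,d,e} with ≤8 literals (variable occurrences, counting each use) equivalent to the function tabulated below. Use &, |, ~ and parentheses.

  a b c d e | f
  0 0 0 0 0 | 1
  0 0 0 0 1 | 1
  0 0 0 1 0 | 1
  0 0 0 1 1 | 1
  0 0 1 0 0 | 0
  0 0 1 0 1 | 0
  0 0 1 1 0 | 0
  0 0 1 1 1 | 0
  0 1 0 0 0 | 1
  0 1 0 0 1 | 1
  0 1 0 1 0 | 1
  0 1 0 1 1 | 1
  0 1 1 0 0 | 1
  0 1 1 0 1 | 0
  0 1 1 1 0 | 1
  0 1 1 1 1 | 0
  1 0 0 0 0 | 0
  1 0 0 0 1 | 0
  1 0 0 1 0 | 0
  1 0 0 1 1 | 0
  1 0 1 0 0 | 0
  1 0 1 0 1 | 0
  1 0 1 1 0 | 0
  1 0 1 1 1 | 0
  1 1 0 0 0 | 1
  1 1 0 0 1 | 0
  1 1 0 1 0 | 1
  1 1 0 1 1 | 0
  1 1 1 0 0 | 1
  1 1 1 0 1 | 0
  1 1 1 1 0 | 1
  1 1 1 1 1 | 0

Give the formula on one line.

  ~e = 10101010101010101010101010101010
  ~b = 11111111000000001111111100000000
  (~e | ~b) = 11111111101010101111111110101010
  ((~e | ~b) & b) = 00000000101010100000000010101010
  ~a = 11111111111111110000000000000000
  ~c = 11110000111100001111000011110000
  (c & ~e) = 00001010000010100000101000001010
  (b & (c & ~e)) = 00000000000010100000000000001010
  (~c | (b & (c & ~e))) = 11110000111110101111000011111010
  (~a & (~c | (b & (c & ~e)))) = 11110000111110100000000000000000
  (((~e | ~b) & b) | (~a & (~c | (b & (c & ~e))))) = 11110000111110100000000010101010

(((~e | ~b) & b) | (~a & (~c | (b & (c & ~e)))))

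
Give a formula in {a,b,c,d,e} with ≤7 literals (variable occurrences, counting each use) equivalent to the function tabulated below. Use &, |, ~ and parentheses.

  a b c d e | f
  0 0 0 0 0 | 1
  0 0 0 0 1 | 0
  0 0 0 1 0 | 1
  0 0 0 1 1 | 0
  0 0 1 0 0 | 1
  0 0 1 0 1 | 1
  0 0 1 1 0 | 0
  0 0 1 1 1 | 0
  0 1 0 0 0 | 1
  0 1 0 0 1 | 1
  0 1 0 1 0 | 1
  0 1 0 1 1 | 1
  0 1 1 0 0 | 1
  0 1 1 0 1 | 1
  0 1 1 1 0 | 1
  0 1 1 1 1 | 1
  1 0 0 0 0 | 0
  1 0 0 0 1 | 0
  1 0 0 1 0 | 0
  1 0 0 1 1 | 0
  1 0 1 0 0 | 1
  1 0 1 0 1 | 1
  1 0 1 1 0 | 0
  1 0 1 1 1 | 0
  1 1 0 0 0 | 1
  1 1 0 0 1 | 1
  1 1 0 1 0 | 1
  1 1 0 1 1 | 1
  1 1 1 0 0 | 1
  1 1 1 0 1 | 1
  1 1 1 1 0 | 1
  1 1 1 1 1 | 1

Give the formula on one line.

  ~d = 11001100110011001100110011001100
  (c & ~d) = 00001100000011000000110000001100
  ~c = 11110000111100001111000011110000
  ~e = 10101010101010101010101010101010
  ~a = 11111111111111110000000000000000
  (~e & ~a) = 10101010101010100000000000000000
  (~c & (~e & ~a)) = 10100000101000000000000000000000
  (b | (~c & (~e & ~a))) = 10100000111111110000000011111111
  ((c & ~d) | (b | (~c & (~e & ~a)))) = 10101100111111110000110011111111

((c & ~d) | (b | (~c & (~e & ~a))))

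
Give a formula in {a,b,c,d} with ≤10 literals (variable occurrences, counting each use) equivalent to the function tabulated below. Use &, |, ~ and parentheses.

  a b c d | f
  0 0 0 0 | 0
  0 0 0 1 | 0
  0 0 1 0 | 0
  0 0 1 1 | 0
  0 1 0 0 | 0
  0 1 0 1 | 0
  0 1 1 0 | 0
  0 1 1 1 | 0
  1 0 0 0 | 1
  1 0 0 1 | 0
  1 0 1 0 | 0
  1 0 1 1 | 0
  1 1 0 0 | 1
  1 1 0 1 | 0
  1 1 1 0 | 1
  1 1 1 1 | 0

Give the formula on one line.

((a & ~d) & (((~c | b) & (~c | (~d & (a | c)))) | b))

  ~d = 1010101010101010
  (a & ~d) = 0000000010101010
  ~c = 1100110011001100
  (~c | b) = 1100111111001111
  (a | c) = 0011001111111111
  (~d & (a | c)) = 0010001010101010
  (~c | (~d & (a | c))) = 1110111011101110
  ((~c | b) & (~c | (~d & (a | c)))) = 1100111011001110
  (((~c | b) & (~c | (~d & (a | c)))) | b) = 1100111111001111
  ((a & ~d) & (((~c | b) & (~c | (~d & (a | c)))) | b)) = 0000000010001010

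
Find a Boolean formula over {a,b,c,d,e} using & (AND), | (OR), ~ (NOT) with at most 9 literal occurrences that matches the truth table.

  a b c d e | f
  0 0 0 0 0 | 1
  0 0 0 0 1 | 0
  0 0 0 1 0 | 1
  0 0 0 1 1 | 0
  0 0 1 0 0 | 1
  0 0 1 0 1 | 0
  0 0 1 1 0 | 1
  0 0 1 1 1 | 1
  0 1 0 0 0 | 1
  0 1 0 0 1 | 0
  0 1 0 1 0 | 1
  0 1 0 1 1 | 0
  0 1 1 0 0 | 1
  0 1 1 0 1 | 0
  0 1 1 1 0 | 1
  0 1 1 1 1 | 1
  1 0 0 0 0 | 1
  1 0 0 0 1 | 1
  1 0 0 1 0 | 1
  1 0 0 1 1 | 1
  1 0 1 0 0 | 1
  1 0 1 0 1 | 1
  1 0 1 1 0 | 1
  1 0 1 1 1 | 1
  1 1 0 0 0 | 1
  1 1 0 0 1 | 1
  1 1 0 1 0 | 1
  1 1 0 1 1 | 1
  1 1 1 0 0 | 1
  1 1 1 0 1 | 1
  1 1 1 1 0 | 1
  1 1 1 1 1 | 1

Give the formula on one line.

  (d & c) = 00000011000000110000001100000011
  ~e = 10101010101010101010101010101010
  (c & d) = 00000011000000110000001100000011
  ((c & d) & b) = 00000000000000110000000000000011
  (~e | ((c & d) & b)) = 10101010101010111010101010101011
  (a | (~e | ((c & d) & b))) = 10101010101010111111111111111111
  ((d & c) | (a | (~e | ((c & d) & b)))) = 10101011101010111111111111111111

((d & c) | (a | (~e | ((c & d) & b))))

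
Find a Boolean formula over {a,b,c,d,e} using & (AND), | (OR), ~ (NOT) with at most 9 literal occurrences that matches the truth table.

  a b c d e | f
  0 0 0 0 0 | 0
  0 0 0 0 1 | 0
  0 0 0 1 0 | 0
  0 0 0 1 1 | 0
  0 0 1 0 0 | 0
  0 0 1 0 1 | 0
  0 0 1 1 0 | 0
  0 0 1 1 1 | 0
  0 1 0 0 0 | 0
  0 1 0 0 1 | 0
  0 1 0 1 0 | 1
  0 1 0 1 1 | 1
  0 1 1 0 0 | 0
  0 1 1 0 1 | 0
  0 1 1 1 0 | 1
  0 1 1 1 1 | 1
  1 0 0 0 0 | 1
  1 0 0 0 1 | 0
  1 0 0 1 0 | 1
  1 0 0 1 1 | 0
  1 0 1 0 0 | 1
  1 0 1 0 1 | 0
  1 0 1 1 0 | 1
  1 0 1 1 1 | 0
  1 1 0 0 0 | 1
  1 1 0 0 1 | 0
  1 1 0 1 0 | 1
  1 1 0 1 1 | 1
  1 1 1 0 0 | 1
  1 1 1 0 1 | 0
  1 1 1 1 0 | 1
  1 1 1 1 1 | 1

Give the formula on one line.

  (b & d) = 00000000001100110000000000110011
  (e | d) = 01110111011101110111011101110111
  (a | c) = 00001111000011111111111111111111
  ((e | d) | (a | c)) = 01111111011111111111111111111111
  ~e = 10101010101010101010101010101010
  (((e | d) | (a | c)) & ~e) = 00101010001010101010101010101010
  (a & (((e | d) | (a | c)) & ~e)) = 00000000000000001010101010101010
  ((b & d) | (a & (((e | d) | (a | c)) & ~e))) = 00000000001100111010101010111011

((b & d) | (a & (((e | d) | (a | c)) & ~e)))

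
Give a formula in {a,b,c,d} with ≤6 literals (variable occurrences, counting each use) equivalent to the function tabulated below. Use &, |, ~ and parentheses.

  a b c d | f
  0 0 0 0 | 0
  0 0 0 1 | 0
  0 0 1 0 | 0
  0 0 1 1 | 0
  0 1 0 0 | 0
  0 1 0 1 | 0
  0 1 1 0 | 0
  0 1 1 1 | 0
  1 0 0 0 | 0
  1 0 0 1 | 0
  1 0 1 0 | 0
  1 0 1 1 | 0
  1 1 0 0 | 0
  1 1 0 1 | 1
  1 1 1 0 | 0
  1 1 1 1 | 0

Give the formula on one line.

(~c & ((a & b) & d))

  ~c = 1100110011001100
  (a & b) = 0000000000001111
  ((a & b) & d) = 0000000000000101
  (~c & ((a & b) & d)) = 0000000000000100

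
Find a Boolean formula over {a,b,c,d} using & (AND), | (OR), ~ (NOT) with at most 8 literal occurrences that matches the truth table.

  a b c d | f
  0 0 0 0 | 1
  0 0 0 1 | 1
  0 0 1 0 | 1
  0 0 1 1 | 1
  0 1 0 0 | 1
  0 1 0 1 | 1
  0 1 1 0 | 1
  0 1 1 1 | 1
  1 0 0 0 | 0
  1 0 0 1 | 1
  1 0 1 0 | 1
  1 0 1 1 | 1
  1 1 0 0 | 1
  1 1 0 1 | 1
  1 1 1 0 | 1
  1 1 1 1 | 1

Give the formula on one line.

  ~d = 1010101010101010
  (b & ~d) = 0000101000001010
  ~b = 1111000011110000
  ~a = 1111111100000000
  (~a | d) = 1111111101010101
  (~b & (~a | d)) = 1111000001010000
  (c | (~b & (~a | d))) = 1111001101110011
  ((b & ~d) | (c | (~b & (~a | d)))) = 1111101101111011
  (d | ((b & ~d) | (c | (~b & (~a | d))))) = 1111111101111111

(d | ((b & ~d) | (c | (~b & (~a | d)))))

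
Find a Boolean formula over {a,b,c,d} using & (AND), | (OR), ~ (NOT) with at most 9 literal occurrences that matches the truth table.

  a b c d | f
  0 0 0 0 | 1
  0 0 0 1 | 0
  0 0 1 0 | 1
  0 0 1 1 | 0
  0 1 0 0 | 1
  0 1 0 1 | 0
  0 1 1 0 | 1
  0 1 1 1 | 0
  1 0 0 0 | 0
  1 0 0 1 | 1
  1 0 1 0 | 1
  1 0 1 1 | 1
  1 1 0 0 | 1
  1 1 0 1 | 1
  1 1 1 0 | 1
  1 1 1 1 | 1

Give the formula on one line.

  (d | c) = 0111011101110111
  ~a = 1111111100000000
  (~a | b) = 1111111100001111
  ((d | c) | (~a | b)) = 1111111101111111
  ~d = 1010101010101010
  (a | ~d) = 1010101011111111
  (((d | c) | (~a | b)) & (a | ~d)) = 1010101001111111

(((d | c) | (~a | b)) & (a | ~d))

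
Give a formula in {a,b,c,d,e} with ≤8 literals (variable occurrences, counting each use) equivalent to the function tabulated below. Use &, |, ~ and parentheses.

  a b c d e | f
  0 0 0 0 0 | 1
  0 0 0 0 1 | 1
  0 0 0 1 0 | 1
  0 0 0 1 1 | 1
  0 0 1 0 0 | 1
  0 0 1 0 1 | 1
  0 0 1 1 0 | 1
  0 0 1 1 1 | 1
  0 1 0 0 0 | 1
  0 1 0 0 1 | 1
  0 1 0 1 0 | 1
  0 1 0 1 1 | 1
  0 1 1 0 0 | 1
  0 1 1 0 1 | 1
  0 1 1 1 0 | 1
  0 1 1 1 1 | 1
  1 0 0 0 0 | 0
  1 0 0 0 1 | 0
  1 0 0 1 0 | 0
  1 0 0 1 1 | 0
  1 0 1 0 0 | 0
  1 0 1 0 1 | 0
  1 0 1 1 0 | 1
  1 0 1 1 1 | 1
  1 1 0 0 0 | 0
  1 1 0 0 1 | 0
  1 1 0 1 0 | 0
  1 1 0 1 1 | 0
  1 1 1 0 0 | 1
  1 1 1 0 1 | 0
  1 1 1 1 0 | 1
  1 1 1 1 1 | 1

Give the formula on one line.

(((a & c) & ((~e & (c & b)) | d)) | ~a)

  (a & c) = 00000000000000000000111100001111
  ~e = 10101010101010101010101010101010
  (c & b) = 00000000000011110000000000001111
  (~e & (c & b)) = 00000000000010100000000000001010
  ((~e & (c & b)) | d) = 00110011001110110011001100111011
  ((a & c) & ((~e & (c & b)) | d)) = 00000000000000000000001100001011
  ~a = 11111111111111110000000000000000
  (((a & c) & ((~e & (c & b)) | d)) | ~a) = 11111111111111110000001100001011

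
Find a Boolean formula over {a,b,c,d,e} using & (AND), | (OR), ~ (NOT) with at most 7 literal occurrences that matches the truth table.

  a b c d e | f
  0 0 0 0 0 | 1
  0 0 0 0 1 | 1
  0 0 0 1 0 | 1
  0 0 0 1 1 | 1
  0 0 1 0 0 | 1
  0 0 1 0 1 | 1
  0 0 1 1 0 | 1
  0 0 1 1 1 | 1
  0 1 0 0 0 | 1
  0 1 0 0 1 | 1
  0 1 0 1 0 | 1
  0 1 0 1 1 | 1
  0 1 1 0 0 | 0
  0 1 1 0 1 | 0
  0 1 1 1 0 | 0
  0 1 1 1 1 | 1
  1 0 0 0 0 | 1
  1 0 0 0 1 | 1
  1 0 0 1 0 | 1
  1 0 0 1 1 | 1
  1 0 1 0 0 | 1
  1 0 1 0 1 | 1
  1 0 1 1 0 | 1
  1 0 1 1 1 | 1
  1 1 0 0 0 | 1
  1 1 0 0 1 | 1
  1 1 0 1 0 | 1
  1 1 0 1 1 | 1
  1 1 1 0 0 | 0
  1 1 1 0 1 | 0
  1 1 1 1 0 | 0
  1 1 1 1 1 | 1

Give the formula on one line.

((e & d) | (~c | ~b))

  (e & d) = 00010001000100010001000100010001
  ~c = 11110000111100001111000011110000
  ~b = 11111111000000001111111100000000
  (~c | ~b) = 11111111111100001111111111110000
  ((e & d) | (~c | ~b)) = 11111111111100011111111111110001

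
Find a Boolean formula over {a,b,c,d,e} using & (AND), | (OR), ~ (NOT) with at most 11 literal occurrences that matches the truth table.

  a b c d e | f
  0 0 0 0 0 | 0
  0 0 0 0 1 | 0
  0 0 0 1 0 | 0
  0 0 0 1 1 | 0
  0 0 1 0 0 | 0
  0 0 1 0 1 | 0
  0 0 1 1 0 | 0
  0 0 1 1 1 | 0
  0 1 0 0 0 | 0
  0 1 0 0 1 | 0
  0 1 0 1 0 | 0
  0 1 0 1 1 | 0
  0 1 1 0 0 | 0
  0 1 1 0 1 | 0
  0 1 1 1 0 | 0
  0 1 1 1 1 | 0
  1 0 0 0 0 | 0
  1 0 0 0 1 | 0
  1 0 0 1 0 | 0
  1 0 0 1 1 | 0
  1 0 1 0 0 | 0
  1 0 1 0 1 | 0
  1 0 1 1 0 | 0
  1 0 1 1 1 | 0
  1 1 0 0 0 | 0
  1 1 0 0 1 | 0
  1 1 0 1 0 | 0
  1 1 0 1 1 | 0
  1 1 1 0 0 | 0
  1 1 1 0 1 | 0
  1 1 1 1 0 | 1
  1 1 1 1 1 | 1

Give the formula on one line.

  ~d = 11001100110011001100110011001100
  ~b = 11111111000000001111111100000000
  (~d & ~b) = 11001100000000001100110000000000
  ((~d & ~b) | d) = 11111111001100111111111100110011
  ~a = 11111111111111110000000000000000
  (b | ~a) = 11111111111111110000000011111111
  ((b | ~a) & c) = 00001111000011110000000000001111
  (~a | ((b | ~a) & c)) = 11111111111111110000000000001111
  (a & b) = 00000000000000000000000011111111
  ((~a | ((b | ~a) & c)) & (a & b)) = 00000000000000000000000000001111
  (((~d & ~b) | d) & ((~a | ((b | ~a) & c)) & (a & b))) = 00000000000000000000000000000011

(((~d & ~b) | d) & ((~a | ((b | ~a) & c)) & (a & b)))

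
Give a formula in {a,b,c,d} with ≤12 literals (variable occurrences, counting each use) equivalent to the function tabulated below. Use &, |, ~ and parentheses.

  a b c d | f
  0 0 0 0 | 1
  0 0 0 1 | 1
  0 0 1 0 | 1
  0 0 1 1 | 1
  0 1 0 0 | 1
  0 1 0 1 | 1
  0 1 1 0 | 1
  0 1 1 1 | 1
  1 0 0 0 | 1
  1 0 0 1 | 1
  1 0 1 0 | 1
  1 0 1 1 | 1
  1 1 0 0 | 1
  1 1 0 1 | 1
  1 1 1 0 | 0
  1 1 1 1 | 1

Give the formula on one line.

(((b & (c | (~b | a))) & (~c & b)) | ((~a | d) | ~b))

  ~b = 1111000011110000
  (~b | a) = 1111000011111111
  (c | (~b | a)) = 1111001111111111
  (b & (c | (~b | a))) = 0000001100001111
  ~c = 1100110011001100
  (~c & b) = 0000110000001100
  ((b & (c | (~b | a))) & (~c & b)) = 0000000000001100
  ~a = 1111111100000000
  (~a | d) = 1111111101010101
  ((~a | d) | ~b) = 1111111111110101
  (((b & (c | (~b | a))) & (~c & b)) | ((~a | d) | ~b)) = 1111111111111101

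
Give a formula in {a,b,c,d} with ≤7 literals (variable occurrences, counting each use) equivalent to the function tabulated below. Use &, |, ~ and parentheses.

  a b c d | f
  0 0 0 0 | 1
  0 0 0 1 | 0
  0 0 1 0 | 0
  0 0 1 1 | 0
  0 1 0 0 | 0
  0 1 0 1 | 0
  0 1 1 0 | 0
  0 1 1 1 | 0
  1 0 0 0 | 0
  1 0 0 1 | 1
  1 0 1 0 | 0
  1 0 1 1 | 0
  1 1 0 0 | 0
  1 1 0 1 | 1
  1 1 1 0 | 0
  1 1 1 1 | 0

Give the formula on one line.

  ~b = 1111000011110000
  (~b | a) = 1111000011111111
  ~d = 1010101010101010
  ((~b | a) & ~d) = 1010000010101010
  (((~b | a) & ~d) | a) = 1010000011111111
  ~a = 1111111100000000
  (d | ~a) = 1111111101010101
  ((((~b | a) & ~d) | a) & (d | ~a)) = 1010000001010101
  ~c = 1100110011001100
  (((((~b | a) & ~d) | a) & (d | ~a)) & ~c) = 1000000001000100

(((((~b | a) & ~d) | a) & (d | ~a)) & ~c)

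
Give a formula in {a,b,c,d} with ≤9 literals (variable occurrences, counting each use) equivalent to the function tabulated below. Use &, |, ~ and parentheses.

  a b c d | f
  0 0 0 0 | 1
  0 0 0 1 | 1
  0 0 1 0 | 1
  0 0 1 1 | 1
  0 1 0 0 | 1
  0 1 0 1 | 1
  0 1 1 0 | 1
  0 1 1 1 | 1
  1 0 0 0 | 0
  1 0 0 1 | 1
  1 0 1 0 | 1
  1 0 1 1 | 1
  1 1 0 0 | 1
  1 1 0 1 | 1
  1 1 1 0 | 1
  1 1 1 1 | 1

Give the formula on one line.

(((~a & ~d) | c) | ((~a | d) | b))

  ~a = 1111111100000000
  ~d = 1010101010101010
  (~a & ~d) = 1010101000000000
  ((~a & ~d) | c) = 1011101100110011
  (~a | d) = 1111111101010101
  ((~a | d) | b) = 1111111101011111
  (((~a & ~d) | c) | ((~a | d) | b)) = 1111111101111111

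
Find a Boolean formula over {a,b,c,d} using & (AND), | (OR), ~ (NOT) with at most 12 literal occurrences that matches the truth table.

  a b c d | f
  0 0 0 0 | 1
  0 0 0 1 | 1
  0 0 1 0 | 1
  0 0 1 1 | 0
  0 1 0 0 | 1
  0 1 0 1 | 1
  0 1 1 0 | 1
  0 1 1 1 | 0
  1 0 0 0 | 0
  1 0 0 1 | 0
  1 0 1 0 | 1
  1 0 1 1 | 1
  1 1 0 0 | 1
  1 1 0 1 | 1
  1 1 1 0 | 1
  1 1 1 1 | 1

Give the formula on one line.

  ~c = 1100110011001100
  (a | ~c) = 1100110011111111
  ~d = 1010101010101010
  ((a | ~c) | ~d) = 1110111011111111
  ~a = 1111111100000000
  (((a | ~c) | ~d) & ~a) = 1110111000000000
  (c & ~d) = 0010001000100010
  ((c & ~d) | b) = 0010111100101111
  (((c & ~d) | b) | c) = 0011111100111111
  (a & (((c & ~d) | b) | c)) = 0000000000111111
  ((((a | ~c) | ~d) & ~a) | (a & (((c & ~d) | b) | c))) = 1110111000111111

((((a | ~c) | ~d) & ~a) | (a & (((c & ~d) | b) | c)))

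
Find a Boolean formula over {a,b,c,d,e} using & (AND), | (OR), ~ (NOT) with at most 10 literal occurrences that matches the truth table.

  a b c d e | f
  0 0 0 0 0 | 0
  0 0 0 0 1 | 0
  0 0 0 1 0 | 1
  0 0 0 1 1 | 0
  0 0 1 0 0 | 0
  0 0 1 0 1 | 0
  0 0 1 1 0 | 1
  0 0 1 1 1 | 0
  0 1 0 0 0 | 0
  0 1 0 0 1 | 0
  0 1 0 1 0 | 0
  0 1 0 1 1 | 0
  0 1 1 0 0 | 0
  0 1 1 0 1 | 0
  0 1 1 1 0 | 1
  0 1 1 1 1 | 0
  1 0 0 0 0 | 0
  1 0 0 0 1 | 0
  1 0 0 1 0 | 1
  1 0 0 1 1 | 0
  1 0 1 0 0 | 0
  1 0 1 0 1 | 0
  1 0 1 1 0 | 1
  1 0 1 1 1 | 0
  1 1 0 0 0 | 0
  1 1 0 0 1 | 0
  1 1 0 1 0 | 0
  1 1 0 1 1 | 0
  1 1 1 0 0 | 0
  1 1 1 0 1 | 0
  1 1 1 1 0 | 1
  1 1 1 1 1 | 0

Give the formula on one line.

((~e & (e | d)) & ((e | (c & b)) | ~b))

  ~e = 10101010101010101010101010101010
  (e | d) = 01110111011101110111011101110111
  (~e & (e | d)) = 00100010001000100010001000100010
  (c & b) = 00000000000011110000000000001111
  (e | (c & b)) = 01010101010111110101010101011111
  ~b = 11111111000000001111111100000000
  ((e | (c & b)) | ~b) = 11111111010111111111111101011111
  ((~e & (e | d)) & ((e | (c & b)) | ~b)) = 00100010000000100010001000000010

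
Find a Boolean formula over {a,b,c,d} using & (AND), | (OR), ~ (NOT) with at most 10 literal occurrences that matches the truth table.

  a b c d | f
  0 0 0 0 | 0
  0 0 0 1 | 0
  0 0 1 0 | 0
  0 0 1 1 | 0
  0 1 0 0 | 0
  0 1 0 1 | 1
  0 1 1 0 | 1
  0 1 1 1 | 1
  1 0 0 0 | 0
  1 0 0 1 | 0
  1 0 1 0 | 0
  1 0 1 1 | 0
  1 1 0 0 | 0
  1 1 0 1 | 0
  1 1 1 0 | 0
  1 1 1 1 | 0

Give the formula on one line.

((((c | (d & (~a | ~b))) | a) & (a | b)) & (b & ~a))

  ~a = 1111111100000000
  ~b = 1111000011110000
  (~a | ~b) = 1111111111110000
  (d & (~a | ~b)) = 0101010101010000
  (c | (d & (~a | ~b))) = 0111011101110011
  ((c | (d & (~a | ~b))) | a) = 0111011111111111
  (a | b) = 0000111111111111
  (((c | (d & (~a | ~b))) | a) & (a | b)) = 0000011111111111
  (b & ~a) = 0000111100000000
  ((((c | (d & (~a | ~b))) | a) & (a | b)) & (b & ~a)) = 0000011100000000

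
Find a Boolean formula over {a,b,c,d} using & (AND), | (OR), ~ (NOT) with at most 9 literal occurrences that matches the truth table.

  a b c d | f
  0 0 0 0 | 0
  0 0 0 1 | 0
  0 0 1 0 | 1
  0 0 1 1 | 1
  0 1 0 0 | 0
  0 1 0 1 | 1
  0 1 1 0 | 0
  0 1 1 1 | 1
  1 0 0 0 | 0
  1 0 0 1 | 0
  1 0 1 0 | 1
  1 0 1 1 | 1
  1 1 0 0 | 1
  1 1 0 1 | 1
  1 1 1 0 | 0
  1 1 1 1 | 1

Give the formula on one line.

(((~b | ~c) | d) & (c | (~c & ((d | a) & b))))

  ~b = 1111000011110000
  ~c = 1100110011001100
  (~b | ~c) = 1111110011111100
  ((~b | ~c) | d) = 1111110111111101
  (d | a) = 0101010111111111
  ((d | a) & b) = 0000010100001111
  (~c & ((d | a) & b)) = 0000010000001100
  (c | (~c & ((d | a) & b))) = 0011011100111111
  (((~b | ~c) | d) & (c | (~c & ((d | a) & b)))) = 0011010100111101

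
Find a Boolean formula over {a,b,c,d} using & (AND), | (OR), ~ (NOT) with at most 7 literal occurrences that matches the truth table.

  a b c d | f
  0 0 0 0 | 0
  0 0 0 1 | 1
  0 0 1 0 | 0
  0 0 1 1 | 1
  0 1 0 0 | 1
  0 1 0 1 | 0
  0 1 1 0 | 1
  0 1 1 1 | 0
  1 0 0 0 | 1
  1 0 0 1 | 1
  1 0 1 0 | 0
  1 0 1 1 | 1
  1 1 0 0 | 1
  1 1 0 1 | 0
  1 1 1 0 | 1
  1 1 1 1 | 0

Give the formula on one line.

((~b | ~d) & (b | (d | (~b & (~c & a)))))

  ~b = 1111000011110000
  ~d = 1010101010101010
  (~b | ~d) = 1111101011111010
  ~c = 1100110011001100
  (~c & a) = 0000000011001100
  (~b & (~c & a)) = 0000000011000000
  (d | (~b & (~c & a))) = 0101010111010101
  (b | (d | (~b & (~c & a)))) = 0101111111011111
  ((~b | ~d) & (b | (d | (~b & (~c & a))))) = 0101101011011010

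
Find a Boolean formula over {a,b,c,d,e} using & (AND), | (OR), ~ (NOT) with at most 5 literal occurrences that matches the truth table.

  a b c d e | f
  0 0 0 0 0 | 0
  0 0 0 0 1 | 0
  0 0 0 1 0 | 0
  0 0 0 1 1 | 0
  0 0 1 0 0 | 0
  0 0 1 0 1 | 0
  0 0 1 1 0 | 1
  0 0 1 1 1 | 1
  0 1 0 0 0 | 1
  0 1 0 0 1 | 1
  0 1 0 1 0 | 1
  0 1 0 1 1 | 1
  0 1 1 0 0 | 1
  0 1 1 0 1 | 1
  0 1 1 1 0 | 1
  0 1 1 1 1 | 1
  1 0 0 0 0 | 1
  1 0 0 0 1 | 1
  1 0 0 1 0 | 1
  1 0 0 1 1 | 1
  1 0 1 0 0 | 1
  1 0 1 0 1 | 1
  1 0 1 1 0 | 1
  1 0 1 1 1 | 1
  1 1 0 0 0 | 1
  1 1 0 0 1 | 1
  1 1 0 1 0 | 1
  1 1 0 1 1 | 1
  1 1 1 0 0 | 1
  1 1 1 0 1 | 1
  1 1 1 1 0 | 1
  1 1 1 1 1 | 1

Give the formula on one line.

  (c & d) = 00000011000000110000001100000011
  ((c & d) | b) = 00000011111111110000001111111111
  (a | ((c & d) | b)) = 00000011111111111111111111111111

(a | ((c & d) | b))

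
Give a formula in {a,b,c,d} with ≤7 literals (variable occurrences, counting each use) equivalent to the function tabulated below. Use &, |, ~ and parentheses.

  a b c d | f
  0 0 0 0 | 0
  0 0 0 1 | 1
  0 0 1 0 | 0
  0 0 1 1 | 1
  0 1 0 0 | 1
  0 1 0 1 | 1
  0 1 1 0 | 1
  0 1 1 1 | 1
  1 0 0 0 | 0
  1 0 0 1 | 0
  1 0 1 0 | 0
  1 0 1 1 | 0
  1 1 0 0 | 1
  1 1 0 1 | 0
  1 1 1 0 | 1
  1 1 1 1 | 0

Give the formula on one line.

((((a | d) & ~a) | b) & (~d | ~a))

  (a | d) = 0101010111111111
  ~a = 1111111100000000
  ((a | d) & ~a) = 0101010100000000
  (((a | d) & ~a) | b) = 0101111100001111
  ~d = 1010101010101010
  (~d | ~a) = 1111111110101010
  ((((a | d) & ~a) | b) & (~d | ~a)) = 0101111100001010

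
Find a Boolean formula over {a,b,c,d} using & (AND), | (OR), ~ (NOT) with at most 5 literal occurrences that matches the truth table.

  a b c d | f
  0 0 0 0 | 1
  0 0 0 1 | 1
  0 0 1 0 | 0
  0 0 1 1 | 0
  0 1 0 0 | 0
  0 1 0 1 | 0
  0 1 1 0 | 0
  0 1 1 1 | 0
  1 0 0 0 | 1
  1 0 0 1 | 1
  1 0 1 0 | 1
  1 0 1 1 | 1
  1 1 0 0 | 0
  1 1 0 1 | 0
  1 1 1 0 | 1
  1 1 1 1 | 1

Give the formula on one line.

((~b & ~c) | (a & c))

  ~b = 1111000011110000
  ~c = 1100110011001100
  (~b & ~c) = 1100000011000000
  (a & c) = 0000000000110011
  ((~b & ~c) | (a & c)) = 1100000011110011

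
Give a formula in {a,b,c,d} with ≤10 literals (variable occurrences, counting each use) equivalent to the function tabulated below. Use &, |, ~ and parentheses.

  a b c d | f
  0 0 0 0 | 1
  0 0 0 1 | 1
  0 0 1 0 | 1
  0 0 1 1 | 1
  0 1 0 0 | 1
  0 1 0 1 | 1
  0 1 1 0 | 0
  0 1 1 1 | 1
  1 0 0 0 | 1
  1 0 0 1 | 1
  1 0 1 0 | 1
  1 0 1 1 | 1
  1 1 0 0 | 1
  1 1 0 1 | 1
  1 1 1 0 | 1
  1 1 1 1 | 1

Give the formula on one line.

(((d & (~d | ~a)) | ((b | ~c) & (~c | a))) | (~b | a))

  ~d = 1010101010101010
  ~a = 1111111100000000
  (~d | ~a) = 1111111110101010
  (d & (~d | ~a)) = 0101010100000000
  ~c = 1100110011001100
  (b | ~c) = 1100111111001111
  (~c | a) = 1100110011111111
  ((b | ~c) & (~c | a)) = 1100110011001111
  ((d & (~d | ~a)) | ((b | ~c) & (~c | a))) = 1101110111001111
  ~b = 1111000011110000
  (~b | a) = 1111000011111111
  (((d & (~d | ~a)) | ((b | ~c) & (~c | a))) | (~b | a)) = 1111110111111111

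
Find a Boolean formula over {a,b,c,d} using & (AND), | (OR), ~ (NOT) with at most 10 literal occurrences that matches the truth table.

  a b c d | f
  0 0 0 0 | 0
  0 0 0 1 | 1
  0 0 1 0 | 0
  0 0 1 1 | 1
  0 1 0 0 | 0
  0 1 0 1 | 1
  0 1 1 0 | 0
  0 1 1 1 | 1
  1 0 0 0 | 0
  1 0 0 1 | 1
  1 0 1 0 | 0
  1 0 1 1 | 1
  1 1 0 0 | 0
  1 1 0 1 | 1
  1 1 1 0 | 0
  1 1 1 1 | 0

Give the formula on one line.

(((d & a) | ((~a | ~c) & d)) & ((~a | (d & ~b)) | ~c))

  (d & a) = 0000000001010101
  ~a = 1111111100000000
  ~c = 1100110011001100
  (~a | ~c) = 1111111111001100
  ((~a | ~c) & d) = 0101010101000100
  ((d & a) | ((~a | ~c) & d)) = 0101010101010101
  ~b = 1111000011110000
  (d & ~b) = 0101000001010000
  (~a | (d & ~b)) = 1111111101010000
  ((~a | (d & ~b)) | ~c) = 1111111111011100
  (((d & a) | ((~a | ~c) & d)) & ((~a | (d & ~b)) | ~c)) = 0101010101010100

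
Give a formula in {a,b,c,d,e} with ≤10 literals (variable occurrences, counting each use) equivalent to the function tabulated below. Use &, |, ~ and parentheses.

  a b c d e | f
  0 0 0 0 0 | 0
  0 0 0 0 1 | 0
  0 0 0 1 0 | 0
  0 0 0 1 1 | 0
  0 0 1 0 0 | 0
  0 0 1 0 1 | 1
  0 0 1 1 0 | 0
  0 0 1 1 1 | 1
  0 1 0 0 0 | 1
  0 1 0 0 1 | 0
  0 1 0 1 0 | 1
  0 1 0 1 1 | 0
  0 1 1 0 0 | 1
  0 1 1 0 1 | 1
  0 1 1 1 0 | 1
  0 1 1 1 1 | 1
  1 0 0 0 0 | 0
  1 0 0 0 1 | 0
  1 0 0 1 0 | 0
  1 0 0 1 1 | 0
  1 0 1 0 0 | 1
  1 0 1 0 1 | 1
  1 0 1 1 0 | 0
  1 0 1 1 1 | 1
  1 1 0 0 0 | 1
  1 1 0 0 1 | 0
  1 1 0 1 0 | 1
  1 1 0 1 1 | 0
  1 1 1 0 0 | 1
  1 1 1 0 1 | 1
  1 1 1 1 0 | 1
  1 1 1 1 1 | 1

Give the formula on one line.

((b | (e | (((b | a) | d) & (c & ~d)))) & (~e | c))

  (b | a) = 00000000111111111111111111111111
  ((b | a) | d) = 00110011111111111111111111111111
  ~d = 11001100110011001100110011001100
  (c & ~d) = 00001100000011000000110000001100
  (((b | a) | d) & (c & ~d)) = 00000000000011000000110000001100
  (e | (((b | a) | d) & (c & ~d))) = 01010101010111010101110101011101
  (b | (e | (((b | a) | d) & (c & ~d)))) = 01010101111111110101110111111111
  ~e = 10101010101010101010101010101010
  (~e | c) = 10101111101011111010111110101111
  ((b | (e | (((b | a) | d) & (c & ~d)))) & (~e | c)) = 00000101101011110000110110101111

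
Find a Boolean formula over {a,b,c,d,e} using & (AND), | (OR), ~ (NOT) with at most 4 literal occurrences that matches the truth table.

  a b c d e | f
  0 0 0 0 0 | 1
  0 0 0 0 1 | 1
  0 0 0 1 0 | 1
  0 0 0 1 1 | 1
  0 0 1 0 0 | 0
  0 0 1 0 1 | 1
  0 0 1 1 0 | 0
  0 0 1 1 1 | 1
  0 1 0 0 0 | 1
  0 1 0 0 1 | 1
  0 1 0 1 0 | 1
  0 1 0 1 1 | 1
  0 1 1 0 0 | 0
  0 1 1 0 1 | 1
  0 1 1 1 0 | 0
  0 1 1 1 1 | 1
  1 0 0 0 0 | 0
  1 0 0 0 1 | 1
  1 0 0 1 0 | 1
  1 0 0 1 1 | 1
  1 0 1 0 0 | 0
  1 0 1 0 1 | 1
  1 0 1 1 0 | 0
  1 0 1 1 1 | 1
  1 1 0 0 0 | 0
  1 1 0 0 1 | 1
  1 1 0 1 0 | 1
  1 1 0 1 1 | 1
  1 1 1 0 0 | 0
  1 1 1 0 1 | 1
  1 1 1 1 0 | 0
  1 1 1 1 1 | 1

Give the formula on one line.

((~c & (~a | d)) | e)

  ~c = 11110000111100001111000011110000
  ~a = 11111111111111110000000000000000
  (~a | d) = 11111111111111110011001100110011
  (~c & (~a | d)) = 11110000111100000011000000110000
  ((~c & (~a | d)) | e) = 11110101111101010111010101110101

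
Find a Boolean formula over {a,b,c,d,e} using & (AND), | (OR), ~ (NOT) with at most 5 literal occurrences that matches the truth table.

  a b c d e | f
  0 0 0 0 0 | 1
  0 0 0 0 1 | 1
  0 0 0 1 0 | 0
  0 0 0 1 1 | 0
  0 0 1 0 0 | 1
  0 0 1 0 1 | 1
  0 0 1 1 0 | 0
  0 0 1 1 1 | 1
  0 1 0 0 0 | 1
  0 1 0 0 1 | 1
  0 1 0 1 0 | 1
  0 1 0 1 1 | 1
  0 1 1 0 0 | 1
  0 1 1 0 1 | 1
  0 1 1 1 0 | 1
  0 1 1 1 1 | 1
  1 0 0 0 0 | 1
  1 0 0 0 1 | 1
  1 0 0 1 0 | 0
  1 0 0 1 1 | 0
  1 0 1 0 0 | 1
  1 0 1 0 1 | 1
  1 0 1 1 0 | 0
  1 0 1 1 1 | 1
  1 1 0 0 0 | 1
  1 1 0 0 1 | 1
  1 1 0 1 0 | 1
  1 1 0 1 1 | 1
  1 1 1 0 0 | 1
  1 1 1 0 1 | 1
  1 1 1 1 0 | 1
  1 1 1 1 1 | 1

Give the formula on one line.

  ~d = 11001100110011001100110011001100
  (~d | b) = 11001100111111111100110011111111
  (e & c) = 00000101000001010000010100000101
  ((~d | b) | (e & c)) = 11001101111111111100110111111111

((~d | b) | (e & c))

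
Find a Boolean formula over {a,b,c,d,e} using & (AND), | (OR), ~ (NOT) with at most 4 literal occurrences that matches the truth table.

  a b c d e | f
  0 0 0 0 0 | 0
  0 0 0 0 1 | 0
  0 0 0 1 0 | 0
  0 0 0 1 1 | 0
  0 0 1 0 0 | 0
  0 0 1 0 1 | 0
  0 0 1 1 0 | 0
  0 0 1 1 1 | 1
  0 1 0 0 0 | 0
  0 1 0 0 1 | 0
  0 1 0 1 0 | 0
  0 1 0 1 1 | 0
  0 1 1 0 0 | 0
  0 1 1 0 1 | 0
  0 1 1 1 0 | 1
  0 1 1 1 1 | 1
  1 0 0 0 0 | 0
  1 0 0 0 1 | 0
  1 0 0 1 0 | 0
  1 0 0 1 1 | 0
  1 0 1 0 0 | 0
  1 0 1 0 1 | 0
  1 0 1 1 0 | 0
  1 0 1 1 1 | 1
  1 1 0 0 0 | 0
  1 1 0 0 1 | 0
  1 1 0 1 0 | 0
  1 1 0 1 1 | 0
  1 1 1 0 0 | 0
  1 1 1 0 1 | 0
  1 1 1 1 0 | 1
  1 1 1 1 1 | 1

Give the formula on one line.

(((b | e) & d) & c)

  (b | e) = 01010101111111110101010111111111
  ((b | e) & d) = 00010001001100110001000100110011
  (((b | e) & d) & c) = 00000001000000110000000100000011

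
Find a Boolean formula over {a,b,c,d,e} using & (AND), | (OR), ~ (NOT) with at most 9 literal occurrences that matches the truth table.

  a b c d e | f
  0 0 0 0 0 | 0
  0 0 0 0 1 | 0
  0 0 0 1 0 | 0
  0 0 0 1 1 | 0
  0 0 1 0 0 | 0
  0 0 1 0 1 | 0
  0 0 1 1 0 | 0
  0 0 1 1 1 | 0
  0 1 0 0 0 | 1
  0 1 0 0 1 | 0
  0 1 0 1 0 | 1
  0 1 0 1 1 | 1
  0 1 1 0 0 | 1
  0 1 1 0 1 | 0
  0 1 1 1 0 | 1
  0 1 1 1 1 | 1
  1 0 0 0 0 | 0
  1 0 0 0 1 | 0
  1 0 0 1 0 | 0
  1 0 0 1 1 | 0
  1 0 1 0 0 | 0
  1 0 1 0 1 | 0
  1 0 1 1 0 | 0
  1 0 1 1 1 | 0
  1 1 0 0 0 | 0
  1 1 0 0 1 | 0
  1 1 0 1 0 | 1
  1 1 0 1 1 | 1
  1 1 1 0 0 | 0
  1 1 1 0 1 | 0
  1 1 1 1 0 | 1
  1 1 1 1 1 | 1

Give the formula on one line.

(((d | ~e) & (b & ~a)) | (((a | ~b) & d) & b))

  ~e = 10101010101010101010101010101010
  (d | ~e) = 10111011101110111011101110111011
  ~a = 11111111111111110000000000000000
  (b & ~a) = 00000000111111110000000000000000
  ((d | ~e) & (b & ~a)) = 00000000101110110000000000000000
  ~b = 11111111000000001111111100000000
  (a | ~b) = 11111111000000001111111111111111
  ((a | ~b) & d) = 00110011000000000011001100110011
  (((a | ~b) & d) & b) = 00000000000000000000000000110011
  (((d | ~e) & (b & ~a)) | (((a | ~b) & d) & b)) = 00000000101110110000000000110011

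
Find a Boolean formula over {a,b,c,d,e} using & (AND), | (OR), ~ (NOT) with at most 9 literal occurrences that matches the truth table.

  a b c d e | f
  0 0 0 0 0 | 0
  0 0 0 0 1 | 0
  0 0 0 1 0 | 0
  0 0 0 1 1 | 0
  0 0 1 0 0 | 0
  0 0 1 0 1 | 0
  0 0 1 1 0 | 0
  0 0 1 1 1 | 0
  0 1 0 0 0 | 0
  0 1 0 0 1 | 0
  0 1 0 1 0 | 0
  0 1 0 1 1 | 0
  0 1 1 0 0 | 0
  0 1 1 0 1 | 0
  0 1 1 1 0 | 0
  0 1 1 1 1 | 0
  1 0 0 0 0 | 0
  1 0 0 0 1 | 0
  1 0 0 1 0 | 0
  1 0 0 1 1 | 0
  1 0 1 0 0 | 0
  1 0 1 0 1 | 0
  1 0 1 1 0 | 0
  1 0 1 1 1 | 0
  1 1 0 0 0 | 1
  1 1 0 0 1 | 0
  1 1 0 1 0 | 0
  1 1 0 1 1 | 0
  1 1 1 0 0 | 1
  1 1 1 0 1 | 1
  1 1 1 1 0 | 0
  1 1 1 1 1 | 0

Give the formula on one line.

  (c | a) = 00001111000011111111111111111111
  ~d = 11001100110011001100110011001100
  ((c | a) & ~d) = 00001100000011001100110011001100
  ~b = 11111111000000001111111100000000
  ~e = 10101010101010101010101010101010
  (~b | ~e) = 11111111101010101111111110101010
  ((~b | ~e) | c) = 11111111101011111111111110101111
  (a & ((~b | ~e) | c)) = 00000000000000001111111110101111
  ((a & ((~b | ~e) | c)) & b) = 00000000000000000000000010101111
  (((c | a) & ~d) & ((a & ((~b | ~e) | c)) & b)) = 00000000000000000000000010001100

(((c | a) & ~d) & ((a & ((~b | ~e) | c)) & b))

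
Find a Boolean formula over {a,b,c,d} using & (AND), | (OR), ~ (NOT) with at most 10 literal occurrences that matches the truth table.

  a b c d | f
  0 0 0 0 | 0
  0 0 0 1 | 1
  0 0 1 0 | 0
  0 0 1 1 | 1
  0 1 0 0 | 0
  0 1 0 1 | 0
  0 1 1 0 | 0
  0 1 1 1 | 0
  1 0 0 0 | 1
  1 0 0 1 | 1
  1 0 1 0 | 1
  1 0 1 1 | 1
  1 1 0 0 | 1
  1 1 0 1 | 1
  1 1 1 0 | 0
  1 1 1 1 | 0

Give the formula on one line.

  ~b = 1111000011110000
  (d | ~b) = 1111010111110101
  (d & ~b) = 0101000001010000
  ((d & ~b) | b) = 0101111101011111
  ((d | ~b) & ((d & ~b) | b)) = 0101010101010101
  (((d | ~b) & ((d & ~b) | b)) | a) = 0101010111111111
  ~c = 1100110011001100
  (~c & a) = 0000000011001100
  (~b | (~c & a)) = 1111000011111100
  ((((d | ~b) & ((d & ~b) | b)) | a) & (~b | (~c & a))) = 0101000011111100

((((d | ~b) & ((d & ~b) | b)) | a) & (~b | (~c & a)))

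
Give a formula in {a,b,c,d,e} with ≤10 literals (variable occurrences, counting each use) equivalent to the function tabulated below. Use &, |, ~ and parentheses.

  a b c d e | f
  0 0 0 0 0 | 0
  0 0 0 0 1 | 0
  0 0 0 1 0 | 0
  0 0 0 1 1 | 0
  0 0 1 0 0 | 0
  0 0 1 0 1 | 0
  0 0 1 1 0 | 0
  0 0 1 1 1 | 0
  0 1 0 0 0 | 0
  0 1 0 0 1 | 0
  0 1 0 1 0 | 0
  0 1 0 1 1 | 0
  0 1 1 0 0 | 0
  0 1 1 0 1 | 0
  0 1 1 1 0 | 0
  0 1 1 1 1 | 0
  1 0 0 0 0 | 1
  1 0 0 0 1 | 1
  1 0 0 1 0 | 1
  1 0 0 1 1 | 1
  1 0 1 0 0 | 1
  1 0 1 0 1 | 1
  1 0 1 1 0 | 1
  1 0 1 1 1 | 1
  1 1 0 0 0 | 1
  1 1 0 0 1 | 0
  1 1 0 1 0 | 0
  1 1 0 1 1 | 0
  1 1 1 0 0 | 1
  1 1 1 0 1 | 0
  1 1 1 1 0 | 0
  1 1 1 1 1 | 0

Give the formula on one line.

  ~b = 11111111000000001111111100000000
  ~d = 11001100110011001100110011001100
  (e | ~d) = 11011101110111011101110111011101
  ~a = 11111111111111110000000000000000
  ((e | ~d) & ~a) = 11011101110111010000000000000000
  (~b | ((e | ~d) & ~a)) = 11111111110111011111111100000000
  ~e = 10101010101010101010101010101010
  (~e & ~d) = 10001000100010001000100010001000
  ((~b | ((e | ~d) & ~a)) | (~e & ~d)) = 11111111110111011111111110001000
  (((~b | ((e | ~d) & ~a)) | (~e & ~d)) & a) = 00000000000000001111111110001000

(((~b | ((e | ~d) & ~a)) | (~e & ~d)) & a)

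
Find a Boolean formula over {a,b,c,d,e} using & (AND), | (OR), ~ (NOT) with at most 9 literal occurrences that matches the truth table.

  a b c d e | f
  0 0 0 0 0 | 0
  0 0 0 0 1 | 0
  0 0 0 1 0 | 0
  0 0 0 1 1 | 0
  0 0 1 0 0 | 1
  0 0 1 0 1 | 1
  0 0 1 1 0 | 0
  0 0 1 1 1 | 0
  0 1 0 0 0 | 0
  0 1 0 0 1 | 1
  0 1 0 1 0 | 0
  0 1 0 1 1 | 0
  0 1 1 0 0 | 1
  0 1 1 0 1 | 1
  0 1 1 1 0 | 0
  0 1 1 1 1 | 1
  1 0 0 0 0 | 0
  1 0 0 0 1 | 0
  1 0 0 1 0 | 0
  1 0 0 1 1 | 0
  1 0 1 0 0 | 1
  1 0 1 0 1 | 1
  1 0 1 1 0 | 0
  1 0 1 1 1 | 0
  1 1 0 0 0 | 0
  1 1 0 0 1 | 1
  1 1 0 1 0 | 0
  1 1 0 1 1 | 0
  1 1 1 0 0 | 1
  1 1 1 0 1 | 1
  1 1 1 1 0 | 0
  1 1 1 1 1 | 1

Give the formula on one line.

(((b & (c | ~d)) & e) | (~d & c))

  ~d = 11001100110011001100110011001100
  (c | ~d) = 11001111110011111100111111001111
  (b & (c | ~d)) = 00000000110011110000000011001111
  ((b & (c | ~d)) & e) = 00000000010001010000000001000101
  (~d & c) = 00001100000011000000110000001100
  (((b & (c | ~d)) & e) | (~d & c)) = 00001100010011010000110001001101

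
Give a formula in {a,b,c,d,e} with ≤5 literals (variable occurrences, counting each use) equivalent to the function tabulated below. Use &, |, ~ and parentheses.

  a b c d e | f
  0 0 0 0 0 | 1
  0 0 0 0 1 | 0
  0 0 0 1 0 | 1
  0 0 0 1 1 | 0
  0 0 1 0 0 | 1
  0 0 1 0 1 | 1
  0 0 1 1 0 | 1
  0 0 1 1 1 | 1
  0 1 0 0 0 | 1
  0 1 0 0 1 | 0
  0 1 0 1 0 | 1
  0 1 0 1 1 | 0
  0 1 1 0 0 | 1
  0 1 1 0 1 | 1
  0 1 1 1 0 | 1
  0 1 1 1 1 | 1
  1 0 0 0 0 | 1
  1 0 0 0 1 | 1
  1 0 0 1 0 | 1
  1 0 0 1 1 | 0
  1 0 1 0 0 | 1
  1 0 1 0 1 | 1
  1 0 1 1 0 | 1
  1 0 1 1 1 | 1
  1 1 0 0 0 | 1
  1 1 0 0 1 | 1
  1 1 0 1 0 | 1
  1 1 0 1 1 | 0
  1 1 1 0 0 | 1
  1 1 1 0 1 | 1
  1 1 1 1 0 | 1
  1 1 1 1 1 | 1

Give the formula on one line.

  ~d = 11001100110011001100110011001100
  (~d & a) = 00000000000000001100110011001100
  ((~d & a) | c) = 00001111000011111100111111001111
  ~e = 10101010101010101010101010101010
  (((~d & a) | c) | ~e) = 10101111101011111110111111101111

(((~d & a) | c) | ~e)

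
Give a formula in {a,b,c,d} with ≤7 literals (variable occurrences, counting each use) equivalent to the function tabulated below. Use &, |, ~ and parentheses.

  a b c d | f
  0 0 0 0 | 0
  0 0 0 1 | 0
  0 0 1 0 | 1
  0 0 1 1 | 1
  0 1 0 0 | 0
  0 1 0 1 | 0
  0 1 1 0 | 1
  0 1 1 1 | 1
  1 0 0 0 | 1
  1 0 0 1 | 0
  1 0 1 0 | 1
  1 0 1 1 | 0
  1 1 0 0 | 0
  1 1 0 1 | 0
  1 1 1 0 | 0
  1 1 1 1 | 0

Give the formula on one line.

  ~a = 1111111100000000
  (~a & c) = 0011001100000000
  ~d = 1010101010101010
  (~d | b) = 1010111110101111
  ~b = 1111000011110000
  (~b & a) = 0000000011110000
  ((~d | b) & (~b & a)) = 0000000010100000
  ((~a & c) | ((~d | b) & (~b & a))) = 0011001110100000

((~a & c) | ((~d | b) & (~b & a)))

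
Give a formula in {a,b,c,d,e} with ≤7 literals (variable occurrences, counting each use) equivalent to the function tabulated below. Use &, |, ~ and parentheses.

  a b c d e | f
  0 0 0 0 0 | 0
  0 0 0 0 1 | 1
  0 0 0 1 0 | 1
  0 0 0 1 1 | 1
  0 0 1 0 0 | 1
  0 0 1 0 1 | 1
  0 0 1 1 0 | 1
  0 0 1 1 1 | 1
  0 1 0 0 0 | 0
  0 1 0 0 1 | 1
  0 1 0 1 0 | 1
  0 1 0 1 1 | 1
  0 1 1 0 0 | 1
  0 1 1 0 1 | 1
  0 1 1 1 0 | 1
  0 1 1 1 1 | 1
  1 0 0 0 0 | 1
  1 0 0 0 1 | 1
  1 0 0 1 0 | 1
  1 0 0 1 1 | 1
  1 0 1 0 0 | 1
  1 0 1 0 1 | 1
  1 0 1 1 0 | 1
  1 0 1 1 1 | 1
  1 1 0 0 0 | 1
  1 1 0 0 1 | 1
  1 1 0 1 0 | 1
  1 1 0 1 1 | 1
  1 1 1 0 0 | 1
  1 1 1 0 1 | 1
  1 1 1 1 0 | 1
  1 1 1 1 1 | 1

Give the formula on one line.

  (a | e) = 01010101010101011111111111111111
  (d | (a | e)) = 01110111011101111111111111111111
  ~e = 10101010101010101010101010101010
  (~e & c) = 00001010000010100000101000001010
  ((~e & c) | b) = 00001010111111110000101011111111
  (c & ((~e & c) | b)) = 00001010000011110000101000001111
  ((d | (a | e)) | (c & ((~e & c) | b))) = 01111111011111111111111111111111

((d | (a | e)) | (c & ((~e & c) | b)))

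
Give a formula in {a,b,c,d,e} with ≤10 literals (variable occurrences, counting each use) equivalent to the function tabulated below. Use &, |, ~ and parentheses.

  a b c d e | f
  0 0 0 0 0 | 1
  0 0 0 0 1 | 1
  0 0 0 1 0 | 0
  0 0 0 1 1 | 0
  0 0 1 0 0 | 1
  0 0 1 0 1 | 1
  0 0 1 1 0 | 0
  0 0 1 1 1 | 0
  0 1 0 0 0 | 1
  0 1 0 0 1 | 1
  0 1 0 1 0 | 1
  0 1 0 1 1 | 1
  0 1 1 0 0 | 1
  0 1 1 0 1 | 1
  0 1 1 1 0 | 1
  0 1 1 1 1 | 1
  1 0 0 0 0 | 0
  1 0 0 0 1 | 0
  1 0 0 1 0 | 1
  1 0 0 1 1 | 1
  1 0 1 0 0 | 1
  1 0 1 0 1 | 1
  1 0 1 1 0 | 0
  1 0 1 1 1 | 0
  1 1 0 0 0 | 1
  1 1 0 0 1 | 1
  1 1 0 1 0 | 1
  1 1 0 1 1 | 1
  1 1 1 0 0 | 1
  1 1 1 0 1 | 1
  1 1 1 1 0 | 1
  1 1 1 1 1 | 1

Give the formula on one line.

  ~d = 11001100110011001100110011001100
  (d & a) = 00000000000000000011001100110011
  ~c = 11110000111100001111000011110000
  ((d & a) & ~c) = 00000000000000000011000000110000
  (~d | ((d & a) & ~c)) = 11001100110011001111110011111100
  ~a = 11111111111111110000000000000000
  (c | d) = 00111111001111110011111100111111
  (~a | (c | d)) = 11111111111111110011111100111111
  ((~d | ((d & a) & ~c)) & (~a | (c | d))) = 11001100110011000011110000111100
  (b | ((~d | ((d & a) & ~c)) & (~a | (c | d)))) = 11001100111111110011110011111111

(b | ((~d | ((d & a) & ~c)) & (~a | (c | d))))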